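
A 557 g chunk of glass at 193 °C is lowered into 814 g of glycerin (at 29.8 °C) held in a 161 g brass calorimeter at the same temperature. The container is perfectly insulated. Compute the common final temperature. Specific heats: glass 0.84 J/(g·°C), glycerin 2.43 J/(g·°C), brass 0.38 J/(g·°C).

T_f ≈ 60.3 °C

Taking heat into each body as positive, Σ m c ΔT = 0:
557·0.84·(T − 193) + 814·2.43·(T − 29.8) + 161·0.38·(T − 29.8) = 0
2507.1 T = 151069
T ≈ 60.26 °C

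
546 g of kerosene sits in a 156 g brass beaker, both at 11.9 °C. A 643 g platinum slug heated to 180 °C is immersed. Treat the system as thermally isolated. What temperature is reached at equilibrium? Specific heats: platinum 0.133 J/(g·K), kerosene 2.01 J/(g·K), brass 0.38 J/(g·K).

T_f ≈ 23.5 °C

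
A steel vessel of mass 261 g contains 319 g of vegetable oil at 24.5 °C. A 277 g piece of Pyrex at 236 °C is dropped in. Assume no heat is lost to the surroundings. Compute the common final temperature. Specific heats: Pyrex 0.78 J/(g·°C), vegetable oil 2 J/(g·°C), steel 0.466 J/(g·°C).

Conservation of energy gives ΣQ = 0:
277*0.78*(T − 236) + 319*2*(T − 24.5) + 261*0.466*(T − 24.5) = 0
216.06(T − 236) + 638(T − 24.5) + 121.63(T − 24.5) = 0
(216.06 + 638 + 121.63) T = 216.06*236 + 638*24.5 + 121.63*24.5
T = 69601 / 975.69 = 71.3 °C

T_f ≈ 71.3 °C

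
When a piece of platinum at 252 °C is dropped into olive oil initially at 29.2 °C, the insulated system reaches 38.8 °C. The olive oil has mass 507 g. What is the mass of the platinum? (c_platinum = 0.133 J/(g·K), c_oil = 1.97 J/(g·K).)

|Q_platinum| = |Q_oil|:
m×0.133×(252 − 38.8) = 507×1.97×(38.8 − 29.2)
28.36 m = 9588.4  ⇒  m ≈ 338.1 g

m ≈ 338 g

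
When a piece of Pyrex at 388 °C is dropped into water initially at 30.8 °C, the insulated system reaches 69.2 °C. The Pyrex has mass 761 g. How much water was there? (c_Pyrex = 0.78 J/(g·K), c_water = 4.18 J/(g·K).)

|Q_Pyrex| = |Q_water|:
761·0.78·(388 − 69.2) = m·4.18·(69.2 − 30.8)
160.51 m = 189233  ⇒  m ≈ 1179 g

m ≈ 1180 g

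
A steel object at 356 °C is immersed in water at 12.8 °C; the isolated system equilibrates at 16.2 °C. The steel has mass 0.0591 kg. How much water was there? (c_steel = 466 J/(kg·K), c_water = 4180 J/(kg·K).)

m ≈ 0.658 kg

Energy conservation, ΣQ = 0:
0.0591×466×(16.2 − 356) + m×4180×(16.2 − 12.8) = 0
14212 m = 9358.3
m = 9358.3/14212 ≈ 0.6585 kg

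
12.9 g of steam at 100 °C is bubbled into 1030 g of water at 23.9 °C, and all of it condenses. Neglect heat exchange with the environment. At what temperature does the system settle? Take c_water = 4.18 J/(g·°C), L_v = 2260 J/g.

T_f ≈ 31.5 °C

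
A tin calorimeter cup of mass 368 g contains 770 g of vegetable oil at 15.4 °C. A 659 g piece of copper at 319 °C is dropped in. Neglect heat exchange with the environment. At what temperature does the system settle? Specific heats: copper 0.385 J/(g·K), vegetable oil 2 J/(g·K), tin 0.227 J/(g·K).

T_f ≈ 56.4 °C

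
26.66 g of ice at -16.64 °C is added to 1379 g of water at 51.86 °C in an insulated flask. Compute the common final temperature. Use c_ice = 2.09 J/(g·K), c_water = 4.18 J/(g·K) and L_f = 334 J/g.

T_f ≈ 49.2 °C

Heat gained plus heat lost sum to zero:
warm ice to 0 °C: 26.66×2.09×(0 − (-16.64)) = 927.17
  fusion: m_ice L_f = 26.66×334 = 8904.4
  warm the meltwater: 111.44 T
  water cools: 1379×4.18×(T − 51.86) = 5764.2(T − 51.86)
5875.7 T = 298932 − 9831.6 = 289101
T ≈ 49.20 °C (positive, so assuming full melt was valid).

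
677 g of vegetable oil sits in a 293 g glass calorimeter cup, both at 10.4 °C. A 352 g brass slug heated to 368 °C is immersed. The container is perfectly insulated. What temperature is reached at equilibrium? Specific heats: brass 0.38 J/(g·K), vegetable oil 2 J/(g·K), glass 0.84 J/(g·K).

T_f ≈ 38.0 °C

Setting the total heat transfer to zero:
352×0.38×(T − 368) + 677×2×(T − 10.4) + 293×0.84×(T − 10.4) = 0
133.76(T − 368) + 1354(T − 10.4) + 246.12(T − 10.4) = 0
(133.76 + 1354 + 246.12) T = 133.76×368 + 1354×10.4 + 246.12×10.4
T = 65865 / 1733.9 = 38 °C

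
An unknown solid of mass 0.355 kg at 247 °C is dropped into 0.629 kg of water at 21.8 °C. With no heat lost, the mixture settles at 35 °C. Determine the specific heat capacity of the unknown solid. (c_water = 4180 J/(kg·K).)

c ≈ 461 J/(kg·K)

Energy conservation, ΣQ = 0:
0.355·c·(35 − 247) + 0.629·4180·(35 − 21.8) = 0
-75.26 c = -34706
c = -34706/-75.26 ≈ 461.1 J/(kg·K)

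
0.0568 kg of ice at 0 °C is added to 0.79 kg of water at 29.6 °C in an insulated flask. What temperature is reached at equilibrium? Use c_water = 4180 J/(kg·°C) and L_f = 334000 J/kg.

Heat gained plus heat lost sum to zero:
latent heat to melt: 0.0568·334000 = 18971; warm the meltwater: 237.42 T; water: 3302.2(T − 29.6)
3539.6 T = 97745 − 18971 = 78774
T ≈ 22.25 °C (positive, so assuming full melt was valid).

T_f ≈ 22.3 °C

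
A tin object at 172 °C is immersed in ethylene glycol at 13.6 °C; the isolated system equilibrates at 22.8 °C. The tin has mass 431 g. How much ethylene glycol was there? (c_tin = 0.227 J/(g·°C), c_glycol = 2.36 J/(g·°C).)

m ≈ 672 g

Taking heat into each body as positive, Σ m c ΔT = 0:
431·0.227·(22.8 − 172) + m·2.36·(22.8 − 13.6) = 0
21.71 m = 14597
m = 14597/21.71 ≈ 672.3 g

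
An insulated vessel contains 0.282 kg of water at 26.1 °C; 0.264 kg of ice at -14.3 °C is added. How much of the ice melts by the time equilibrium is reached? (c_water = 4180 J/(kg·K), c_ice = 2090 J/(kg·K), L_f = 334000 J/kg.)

Cooling the water to 0 °C releases 0.282×4180×26.1 = 30766 J.
Warming the ice to 0 °C takes 0.264×2090×14.3 = 7890.2 J, leaving 22875 J for melting.
Melting all 0.264 kg of ice would need 0.264×334000 = 88176 J.
22875 J < 88176 J, so only part of the ice melts and the system sits at 0 °C.
m_melted×334000 = 22875  ⇒  m_melted ≈ 0.06849 kg.

m_melted ≈ 0.0685 kg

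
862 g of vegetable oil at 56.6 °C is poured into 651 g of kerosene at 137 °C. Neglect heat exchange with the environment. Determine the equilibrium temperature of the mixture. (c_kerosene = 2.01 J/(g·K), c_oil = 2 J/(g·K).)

T_f ≈ 91.3 °C

Heat gained plus heat lost sum to zero:
651·2.01·(T − 137) + 862·2·(T − 56.6) = 0
(1308.5 + 1724) T = 1308.5·137 + 1724·56.6
T = 276844/3032.5 ≈ 91.29 °C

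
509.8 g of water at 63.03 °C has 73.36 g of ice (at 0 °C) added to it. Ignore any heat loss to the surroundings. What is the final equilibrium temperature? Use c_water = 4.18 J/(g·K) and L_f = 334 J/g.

Conservation of energy gives ΣQ = 0:
melt ice: 73.36×334 = 24502
  meltwater 0→T: 73.36×4.18×T = 306.64 T
  water cools: 509.8×4.18×(T − 63.03) = 2131(T − 63.03)
2437.6 T = 134315 − 24502 = 109812
T ≈ 45.05 °C (positive, so assuming full melt was valid).

T_f ≈ 45.0 °C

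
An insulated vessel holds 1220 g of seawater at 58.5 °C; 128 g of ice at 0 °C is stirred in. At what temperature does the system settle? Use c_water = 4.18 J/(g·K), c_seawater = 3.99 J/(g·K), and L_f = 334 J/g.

Net heat exchanged in the isolated system is zero:
fusion: m_ice L_f = 128×334 = 42752
  meltwater 0→T: 128×4.18×T = 535.04 T
  seawater cools: 1220×3.99×(T − 58.5) = 4867.8(T − 58.5)
5402.8 T = 284766 − 42752 = 242014
T ≈ 44.79 °C — above 0 °C, consistent with complete melting.

T_f ≈ 44.8 °C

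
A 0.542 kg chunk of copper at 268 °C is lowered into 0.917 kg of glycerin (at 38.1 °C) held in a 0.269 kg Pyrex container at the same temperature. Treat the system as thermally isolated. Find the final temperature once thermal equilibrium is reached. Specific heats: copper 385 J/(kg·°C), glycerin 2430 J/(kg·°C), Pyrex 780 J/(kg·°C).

With ΣQ=0 the equilibrium temperature is the m·c-weighted mean:
T_f = (208.67×268 + 2228.3×38.1 + 209.82×38.1) / (208.67 + 2228.3 + 209.82)
    = 148816 / 2646.8 ≈ 56.22 °C

T_f ≈ 56.2 °C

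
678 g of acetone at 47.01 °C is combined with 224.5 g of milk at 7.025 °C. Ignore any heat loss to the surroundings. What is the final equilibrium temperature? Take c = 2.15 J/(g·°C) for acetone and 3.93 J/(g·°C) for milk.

T_f ≈ 31.9 °C

Conservation of energy gives ΣQ = 0:
678×2.15×(T − 47.01) + 224.5×3.93×(T − 7.025) = 0
1457.7(T − 47.01) + 882.29(T − 7.025) = 0
(1457.7 + 882.29) T = 1457.7×47.01 + 882.29×7.025
T = 74725 / 2340 = 31.9 °C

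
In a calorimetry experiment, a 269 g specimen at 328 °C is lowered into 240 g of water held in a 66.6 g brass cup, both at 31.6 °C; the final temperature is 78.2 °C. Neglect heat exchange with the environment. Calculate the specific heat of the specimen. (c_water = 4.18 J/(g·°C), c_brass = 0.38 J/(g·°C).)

c ≈ 0.713 J/(g·°C)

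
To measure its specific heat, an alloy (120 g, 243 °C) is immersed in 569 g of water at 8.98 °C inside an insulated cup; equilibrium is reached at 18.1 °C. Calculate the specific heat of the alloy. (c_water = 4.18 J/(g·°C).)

c ≈ 0.804 J/(g·°C)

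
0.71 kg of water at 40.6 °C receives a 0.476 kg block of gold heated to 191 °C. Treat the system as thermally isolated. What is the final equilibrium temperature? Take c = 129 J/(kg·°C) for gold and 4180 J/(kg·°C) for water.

Heat lost by the gold equals heat gained by the water:
0.476·129·(191 − T) = 0.71·4180·(T − 40.6)
61.4(191 − T) = 2967.8(T − 40.6)
3029.2 T = 132221  ⇒  T ≈ 43.65 °C

T_f ≈ 43.6 °C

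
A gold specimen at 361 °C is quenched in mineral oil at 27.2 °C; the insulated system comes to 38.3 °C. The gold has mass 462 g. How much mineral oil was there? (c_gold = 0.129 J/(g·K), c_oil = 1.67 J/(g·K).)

Heat lost by the gold = heat gained by the oil:
462×0.129×(361 − 38.3) = m×1.67×(38.3 − 27.2)
18.54 m = 19232  ⇒  m ≈ 1038 g

m ≈ 1040 g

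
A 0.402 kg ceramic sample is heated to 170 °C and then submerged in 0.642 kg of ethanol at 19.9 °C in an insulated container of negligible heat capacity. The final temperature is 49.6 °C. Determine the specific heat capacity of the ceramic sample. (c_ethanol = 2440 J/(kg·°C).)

Heat lost by the ceramic sample = heat gained by the ethanol:
0.402×c×(170 − 49.6) = 0.642×2440×(49.6 − 19.9)
48.4 c = 46524  ⇒  c ≈ 961.2 J/(kg·°C)

c ≈ 961 J/(kg·°C)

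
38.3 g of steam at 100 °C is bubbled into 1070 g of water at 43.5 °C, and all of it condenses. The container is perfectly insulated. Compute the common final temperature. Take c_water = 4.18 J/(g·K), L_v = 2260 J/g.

T_f ≈ 64.1 °C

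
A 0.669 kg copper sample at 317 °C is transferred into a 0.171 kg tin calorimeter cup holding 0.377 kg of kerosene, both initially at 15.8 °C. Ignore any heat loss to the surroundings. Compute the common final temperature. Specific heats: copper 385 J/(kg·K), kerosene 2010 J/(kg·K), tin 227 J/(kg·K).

T_f ≈ 89.4 °C

Conservation of energy gives ΣQ = 0:
0.669*385*(T − 317) + 0.377*2010*(T − 15.8) + 0.171*227*(T − 15.8) = 0
257.56(T − 317) + 757.77(T − 15.8) + 38.82(T − 15.8) = 0
(257.56 + 757.77 + 38.82) T = 257.56*317 + 757.77*15.8 + 38.82*15.8
T ≈ 89.39 °C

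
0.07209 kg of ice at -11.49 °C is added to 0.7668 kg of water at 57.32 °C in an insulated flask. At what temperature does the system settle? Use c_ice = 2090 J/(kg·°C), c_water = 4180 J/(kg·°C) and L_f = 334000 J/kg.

T_f ≈ 45.0 °C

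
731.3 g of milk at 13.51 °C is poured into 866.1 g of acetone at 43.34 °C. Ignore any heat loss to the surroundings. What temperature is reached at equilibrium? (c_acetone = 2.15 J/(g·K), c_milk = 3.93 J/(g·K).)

T_f ≈ 25.2 °C

Heat gained plus heat lost sum to zero:
866.1·2.15·(T − 43.34) + 731.3·3.93·(T − 13.51) = 0
4736.1 T = 119532
T ≈ 25.24 °C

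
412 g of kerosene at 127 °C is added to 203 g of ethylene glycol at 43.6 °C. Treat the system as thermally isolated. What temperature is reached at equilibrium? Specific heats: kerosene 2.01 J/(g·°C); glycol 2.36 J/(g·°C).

T_f ≈ 96.4 °C

Heat lost by the kerosene equals heat gained by the glycol:
412*2.01*(127 − T) = 203*2.36*(T − 43.6)
828.12(127 − T) = 479.08(T − 43.6)
1307.2 T = 126059  ⇒  T ≈ 96.43 °C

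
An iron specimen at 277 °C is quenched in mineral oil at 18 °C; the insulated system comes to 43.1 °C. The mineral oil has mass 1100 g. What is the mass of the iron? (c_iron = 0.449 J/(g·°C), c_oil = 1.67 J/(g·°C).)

m ≈ 439 g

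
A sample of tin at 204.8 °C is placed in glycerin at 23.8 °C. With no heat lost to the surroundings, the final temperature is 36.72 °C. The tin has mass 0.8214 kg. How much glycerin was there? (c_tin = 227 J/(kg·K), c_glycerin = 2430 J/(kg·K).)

m ≈ 0.998 kg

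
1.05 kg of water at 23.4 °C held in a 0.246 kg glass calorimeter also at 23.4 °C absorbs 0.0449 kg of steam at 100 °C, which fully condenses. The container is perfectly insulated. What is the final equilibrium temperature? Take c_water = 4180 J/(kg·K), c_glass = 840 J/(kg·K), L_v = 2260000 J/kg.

T_f ≈ 47.6 °C

Energy balance with sensible and latent terms:
condense steam: −0.0449·2260000 = −101474
  condensed water 100 °C→T: 187.68(T − 100)
  original water: 4389(T − 23.4)
  glass cup: 0.246·840·(T − 23.4) = 206.64(T − 23.4)
4783.3 T = 101474 + 18768 + 107538 = 227780
T ≈ 47.62 °C (< 100 °C, so full condensation is consistent).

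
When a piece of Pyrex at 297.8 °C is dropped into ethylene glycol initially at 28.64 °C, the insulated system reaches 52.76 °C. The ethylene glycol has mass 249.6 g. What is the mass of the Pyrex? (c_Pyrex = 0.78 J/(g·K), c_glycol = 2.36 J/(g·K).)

m ≈ 74.3 g

Heat lost by the Pyrex = heat gained by the glycol:
m·0.78·(297.8 − 52.76) = 249.6·2.36·(52.76 − 28.64)
191.13 m = 14208  ⇒  m ≈ 74.34 g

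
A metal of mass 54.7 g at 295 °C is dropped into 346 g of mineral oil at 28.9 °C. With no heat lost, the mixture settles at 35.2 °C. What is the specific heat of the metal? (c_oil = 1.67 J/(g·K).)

c ≈ 0.256 J/(g·K)

Net heat exchanged in the isolated system is zero:
54.7·c·(35.2 − 295) + 346·1.67·(35.2 − 28.9) = 0
-14211 c = -3640.3
c = -3640.3/-14211 ≈ 0.2562 J/(g·K)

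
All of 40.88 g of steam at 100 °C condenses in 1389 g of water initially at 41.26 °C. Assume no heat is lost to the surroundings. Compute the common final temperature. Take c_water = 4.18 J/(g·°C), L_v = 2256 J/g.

T_f ≈ 58.4 °C

Heat gained plus heat lost sum to zero:
condense steam: −40.88×2256 = −92225; condensed water 100 °C→T: 170.88(T − 100); water warms: 1389×4.18×(T − 41.26) = 5806(T − 41.26)
5976.9 T = 92225 + 17088 + 239556 = 348870
T ≈ 58.37 °C — below 100 °C, confirming all the steam condensed.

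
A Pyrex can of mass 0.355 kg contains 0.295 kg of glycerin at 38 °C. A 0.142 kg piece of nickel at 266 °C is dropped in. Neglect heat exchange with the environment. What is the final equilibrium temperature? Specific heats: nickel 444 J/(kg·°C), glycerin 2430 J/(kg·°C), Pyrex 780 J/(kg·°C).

Setting the total heat transfer to zero:
0.142·444·(T − 266) + 0.295·2430·(T − 38) + 0.355·780·(T − 38) = 0
63.05(T − 266) + 716.85(T − 38) + 276.9(T − 38) = 0
1056.8 T = 54533
T = 54533 / 1056.8 = 51.6 °C

T_f ≈ 51.6 °C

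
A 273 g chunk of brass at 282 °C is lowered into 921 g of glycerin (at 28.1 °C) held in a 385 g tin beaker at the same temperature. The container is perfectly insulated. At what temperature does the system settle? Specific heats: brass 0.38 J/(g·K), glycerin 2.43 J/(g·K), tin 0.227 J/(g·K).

T_f ≈ 38.9 °C

Net heat exchanged in the isolated system is zero:
273*0.38*(T − 282) + 921*2.43*(T − 28.1) + 385*0.227*(T − 28.1) = 0
(103.74 + 2238 + 87.39) T = 103.74*282 + 2238*28.1 + 87.39*28.1
T = 94599/2429.2 ≈ 38.94 °C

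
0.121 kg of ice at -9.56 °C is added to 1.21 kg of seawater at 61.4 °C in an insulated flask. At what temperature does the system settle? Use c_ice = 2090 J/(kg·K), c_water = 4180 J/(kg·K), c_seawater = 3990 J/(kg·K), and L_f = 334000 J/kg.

Sum of m c ΔT and latent-heat terms is zero:
warm ice to 0 °C: 0.121·2090·(0 − (-9.56)) = 2417.6
  fusion: m_ice L_f = 0.121·334000 = 40414
  meltwater 0→T: 0.121·4180·T = 505.78 T
  seawater cools: 1.21·3990·(T − 61.4) = 4827.9(T − 61.4)
5333.7 T = 296433 − 42832 = 253601
T ≈ 47.55 °C. Since T > 0 °C, the all-ice-melts assumption holds.

T_f ≈ 47.5 °C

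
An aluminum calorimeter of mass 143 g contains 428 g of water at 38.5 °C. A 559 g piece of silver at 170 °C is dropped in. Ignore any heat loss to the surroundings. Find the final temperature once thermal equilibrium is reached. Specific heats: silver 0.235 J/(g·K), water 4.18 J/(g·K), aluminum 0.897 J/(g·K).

Net heat exchanged in the isolated system is zero:
559*0.235*(T − 170) + 428*4.18*(T − 38.5) + 143*0.897*(T − 38.5) = 0
2048.7 T = 96149
T = 96149/2048.7 ≈ 46.93 °C

T_f ≈ 46.9 °C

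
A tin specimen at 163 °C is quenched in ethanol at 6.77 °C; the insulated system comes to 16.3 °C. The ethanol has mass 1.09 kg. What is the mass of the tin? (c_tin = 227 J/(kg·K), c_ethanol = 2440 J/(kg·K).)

Taking heat into each body as positive, Σ m c ΔT = 0:
m×227×(16.3 − 163) + 1.09×2440×(16.3 − 6.77) = 0
-33301 m = -25346
m = -25346/-33301 ≈ 0.7611 kg

m ≈ 0.761 kg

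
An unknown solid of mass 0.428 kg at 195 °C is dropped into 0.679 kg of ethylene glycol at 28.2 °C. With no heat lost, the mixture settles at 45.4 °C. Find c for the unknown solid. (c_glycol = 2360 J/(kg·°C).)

Heat lost by the unknown solid = heat gained by the glycol:
0.428×c×(195 − 45.4) = 0.679×2360×(45.4 − 28.2)
64.03 c = 27562  ⇒  c ≈ 430.5 J/(kg·°C)

c ≈ 430 J/(kg·°C)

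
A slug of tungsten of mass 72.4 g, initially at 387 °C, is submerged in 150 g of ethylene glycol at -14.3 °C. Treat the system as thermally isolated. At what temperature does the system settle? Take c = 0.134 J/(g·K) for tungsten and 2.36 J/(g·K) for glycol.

T_f ≈ -3.6 °C

Set heat shed by the hot body equal to heat absorbed by the cold body:
72.4×0.134×(387 − T) = 150×2.36×(T − (-14.3))
9.702(387 − T) = 354(T − (-14.3))
363.7 T = -1307.7  ⇒  T ≈ -3.60 °C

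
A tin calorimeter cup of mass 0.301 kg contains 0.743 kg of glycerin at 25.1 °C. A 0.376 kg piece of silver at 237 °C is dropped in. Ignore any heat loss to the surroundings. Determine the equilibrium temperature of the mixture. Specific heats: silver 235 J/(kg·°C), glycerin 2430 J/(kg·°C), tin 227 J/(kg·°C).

T_f ≈ 34.6 °C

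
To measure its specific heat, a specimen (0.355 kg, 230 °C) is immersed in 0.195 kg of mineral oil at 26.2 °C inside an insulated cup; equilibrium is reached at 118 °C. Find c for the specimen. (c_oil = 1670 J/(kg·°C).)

c ≈ 752 J/(kg·°C)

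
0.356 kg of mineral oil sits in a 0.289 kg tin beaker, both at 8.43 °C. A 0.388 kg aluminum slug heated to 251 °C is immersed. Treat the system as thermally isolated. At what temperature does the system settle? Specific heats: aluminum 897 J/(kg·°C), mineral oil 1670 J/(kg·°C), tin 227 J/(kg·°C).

T_f ≈ 92.2 °C

Conservation of energy gives ΣQ = 0:
0.388×897×(T − 251) + 0.356×1670×(T − 8.43) + 0.289×227×(T − 8.43) = 0
(348.04 + 594.52 + 65.6) T = 348.04×251 + 594.52×8.43 + 65.6×8.43
T = 92922 / 1008.2 = 92.2 °C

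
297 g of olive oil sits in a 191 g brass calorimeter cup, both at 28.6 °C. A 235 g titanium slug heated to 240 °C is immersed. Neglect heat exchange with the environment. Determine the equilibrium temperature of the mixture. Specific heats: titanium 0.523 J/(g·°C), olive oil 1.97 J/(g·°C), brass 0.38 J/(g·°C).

T_f ≈ 61.9 °C

Energy conservation, ΣQ = 0:
235×0.523×(T − 240) + 297×1.97×(T − 28.6) + 191×0.38×(T − 28.6) = 0
(122.91 + 585.09 + 72.58) T = 122.91×240 + 585.09×28.6 + 72.58×28.6
T = 48307/780.58 ≈ 61.89 °C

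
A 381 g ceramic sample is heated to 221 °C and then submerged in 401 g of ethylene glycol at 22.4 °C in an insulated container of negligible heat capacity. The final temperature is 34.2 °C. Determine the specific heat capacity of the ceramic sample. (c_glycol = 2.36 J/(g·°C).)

Conservation of energy gives ΣQ = 0:
381·c·(34.2 − 221) + 401·2.36·(34.2 − 22.4) = 0
-71171 c = -11167
c = -11167/-71171 ≈ 0.1569 J/(g·°C)

c ≈ 0.157 J/(g·°C)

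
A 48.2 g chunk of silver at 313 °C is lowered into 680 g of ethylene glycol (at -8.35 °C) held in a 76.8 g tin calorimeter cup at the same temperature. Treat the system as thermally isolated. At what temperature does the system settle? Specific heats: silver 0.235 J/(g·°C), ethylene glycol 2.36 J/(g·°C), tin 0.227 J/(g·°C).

T_f ≈ -6.1 °C

Let T be the final temperature. ΣQ_i = 0:
48.2×0.235×(T − 313) + 680×2.36×(T − (-8.35)) + 76.8×0.227×(T − (-8.35)) = 0
1633.6 T = -10000
T ≈ -6.12 °C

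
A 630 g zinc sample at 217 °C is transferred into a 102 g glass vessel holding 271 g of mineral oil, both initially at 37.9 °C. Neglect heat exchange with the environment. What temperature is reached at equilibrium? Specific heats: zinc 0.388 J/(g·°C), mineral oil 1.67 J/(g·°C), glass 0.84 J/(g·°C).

T_f ≈ 93.8 °C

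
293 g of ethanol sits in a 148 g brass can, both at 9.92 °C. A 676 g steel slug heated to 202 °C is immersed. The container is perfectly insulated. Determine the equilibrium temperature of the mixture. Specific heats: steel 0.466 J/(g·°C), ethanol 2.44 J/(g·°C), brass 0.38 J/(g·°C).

T_f ≈ 65.6 °C

T_f is the heat-capacity-weighted average of the initial temperatures:
T_f = (315.02*202 + 714.92*9.92 + 56.24*9.92) / (315.02 + 714.92 + 56.24)
    = 71283 / 1086.2 ≈ 65.63 °C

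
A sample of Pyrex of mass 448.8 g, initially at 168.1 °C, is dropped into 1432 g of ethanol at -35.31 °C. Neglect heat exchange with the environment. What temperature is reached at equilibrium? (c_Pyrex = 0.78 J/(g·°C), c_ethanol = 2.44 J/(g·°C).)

T_f ≈ -16.8 °C

Set heat shed by the hot body equal to heat absorbed by the cold body:
448.8*0.78*(168.1 − T) = 1432*2.44*(T − (-35.31))
350.06(168.1 − T) = 3494.1(T − (-35.31))
3844.1 T = -64530  ⇒  T ≈ -16.79 °C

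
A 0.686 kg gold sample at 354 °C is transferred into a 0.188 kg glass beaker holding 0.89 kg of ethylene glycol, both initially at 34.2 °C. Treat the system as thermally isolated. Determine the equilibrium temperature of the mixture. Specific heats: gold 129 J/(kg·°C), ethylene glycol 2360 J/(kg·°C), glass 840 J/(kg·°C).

T_f ≈ 46.3 °C

T_f is the heat-capacity-weighted average of the initial temperatures:
T_f = (88.49*354 + 2100.4*34.2 + 157.92*34.2) / (88.49 + 2100.4 + 157.92)
    = 108561 / 2346.8 ≈ 46.26 °C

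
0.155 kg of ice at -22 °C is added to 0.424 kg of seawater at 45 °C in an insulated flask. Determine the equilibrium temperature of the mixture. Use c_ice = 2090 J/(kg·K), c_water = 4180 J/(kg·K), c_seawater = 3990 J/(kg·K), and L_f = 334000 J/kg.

T_f ≈ 7.4 °C

Sum of m c ΔT and latent-heat terms is zero:
warm ice to 0 °C: 0.155×2090×(0 − (-22)) = 7126.9
  latent heat to melt: 0.155×334000 = 51770
  meltwater 0→T: 0.155×4180×T = 647.9 T
  seawater: 1691.8(T − 45)
2339.7 T = 76129 − 58897 = 17232
T ≈ 7.37 °C — above 0 °C, consistent with complete melting.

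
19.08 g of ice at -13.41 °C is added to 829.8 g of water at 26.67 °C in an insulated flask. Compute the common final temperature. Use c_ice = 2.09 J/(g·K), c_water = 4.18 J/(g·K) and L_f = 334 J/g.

Taking heat into each body as positive, Σ m c ΔT = 0:
ice -13.41→0 °C: 19.08×2.09×13.41 = 534.75; melt ice: 19.08×334 = 6372.7; meltwater 0→T: 19.08×4.18×T = 79.75 T; water: 3468.6(T − 26.67)
3548.3 T = 92507 − 6907.5 = 85599
T ≈ 24.12 °C. Since T > 0 °C, the all-ice-melts assumption holds.

T_f ≈ 24.1 °C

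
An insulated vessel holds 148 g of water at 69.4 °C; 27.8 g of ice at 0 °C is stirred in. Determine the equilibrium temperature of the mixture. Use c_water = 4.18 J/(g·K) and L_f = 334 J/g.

Setting the total heat transfer to zero:
fusion: m_ice L_f = 27.8·334 = 9285.2
  meltwater 0→T: 27.8·4.18·T = 116.2 T
  water cools: 148·4.18·(T − 69.4) = 618.64(T − 69.4)
734.84 T = 42934 − 9285.2 = 33648
T ≈ 45.79 °C — above 0 °C, consistent with complete melting.

T_f ≈ 45.8 °C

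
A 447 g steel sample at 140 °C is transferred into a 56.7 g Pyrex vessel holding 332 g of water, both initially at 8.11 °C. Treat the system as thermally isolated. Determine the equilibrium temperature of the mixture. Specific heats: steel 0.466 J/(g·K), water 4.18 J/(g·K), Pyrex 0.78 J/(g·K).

T_f ≈ 24.9 °C

T_f is the heat-capacity-weighted average of the initial temperatures:
T_f = (208.3·140 + 1387.8·8.11 + 44.23·8.11) / (208.3 + 1387.8 + 44.23)
    = 40776 / 1640.3 ≈ 24.86 °C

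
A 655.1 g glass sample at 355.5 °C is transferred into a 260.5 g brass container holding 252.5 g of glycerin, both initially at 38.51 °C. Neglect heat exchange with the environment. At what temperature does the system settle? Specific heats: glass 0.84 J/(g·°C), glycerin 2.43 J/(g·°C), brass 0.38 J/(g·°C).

Setting the total heat transfer to zero:
655.1·0.84·(T − 355.5) + 252.5·2.43·(T − 38.51) + 260.5·0.38·(T − 38.51) = 0
550.28(T − 355.5) + 613.58(T − 38.51) + 98.99(T − 38.51) = 0
(550.28 + 613.58 + 98.99) T = 550.28·355.5 + 613.58·38.51 + 98.99·38.51
T = 223067/1262.8 ≈ 176.64 °C

T_f ≈ 176.6 °C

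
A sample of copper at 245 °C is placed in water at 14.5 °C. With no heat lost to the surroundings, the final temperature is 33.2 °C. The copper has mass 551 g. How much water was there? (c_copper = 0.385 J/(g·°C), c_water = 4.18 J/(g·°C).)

Net heat exchanged in the isolated system is zero:
551·0.385·(33.2 − 245) + m·4.18·(33.2 − 14.5) = 0
78.17 m = 44930
m = 44930/78.17 ≈ 574.8 g

m ≈ 575 g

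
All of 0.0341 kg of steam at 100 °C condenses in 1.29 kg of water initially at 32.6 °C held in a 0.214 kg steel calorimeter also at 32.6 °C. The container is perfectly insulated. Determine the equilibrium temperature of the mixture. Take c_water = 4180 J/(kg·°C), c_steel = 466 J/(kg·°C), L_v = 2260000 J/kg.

Taking heat into each body as positive, Σ m c ΔT = 0:
condense steam: −0.0341·2260000 = −77066; condensed water 100 °C→T: 142.54(T − 100); original water: 5392.2(T − 32.6); cup: 99.72(T − 32.6)
5634.5 T = 77066 + 14254 + 179037 = 270357
T ≈ 47.98 °C, under the boiling point, so the assumption holds.

T_f ≈ 48.0 °C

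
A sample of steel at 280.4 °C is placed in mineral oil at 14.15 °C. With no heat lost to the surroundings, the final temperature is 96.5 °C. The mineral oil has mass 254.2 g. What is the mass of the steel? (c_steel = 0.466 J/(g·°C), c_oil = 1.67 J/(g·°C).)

|Q_steel| = |Q_oil|:
m×0.466×(280.4 − 96.5) = 254.2×1.67×(96.5 − 14.15)
85.7 m = 34959  ⇒  m ≈ 407.9 g

m ≈ 408 g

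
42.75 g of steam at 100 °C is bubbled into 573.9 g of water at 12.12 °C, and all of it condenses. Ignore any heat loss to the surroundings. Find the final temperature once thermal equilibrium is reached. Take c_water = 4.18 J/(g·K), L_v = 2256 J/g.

Setting the total heat transfer to zero:
steam→water at 100 °C releases m L_v = 42.75×2256 = 96444
  condensed water 100 °C→T: 178.69(T − 100)
  water warms: 573.9×4.18×(T − 12.12) = 2398.9(T − 12.12)
2577.6 T = 96444 + 17870 + 29075 = 143388
T ≈ 55.63 °C (< 100 °C, so full condensation is consistent).

T_f ≈ 55.6 °C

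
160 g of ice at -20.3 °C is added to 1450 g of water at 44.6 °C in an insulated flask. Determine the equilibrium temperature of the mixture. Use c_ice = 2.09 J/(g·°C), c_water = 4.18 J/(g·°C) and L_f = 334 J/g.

T_f ≈ 31.2 °C

Energy conservation, ΣQ = 0:
ice -20.3→0 °C: 160×2.09×20.3 = 6788.3; latent heat to melt: 160×334 = 53440; warm the meltwater: 668.8 T; water: 6061(T − 44.6)
6729.8 T = 270321 − 60228 = 210092
T ≈ 31.22 °C. Since T > 0 °C, the all-ice-melts assumption holds.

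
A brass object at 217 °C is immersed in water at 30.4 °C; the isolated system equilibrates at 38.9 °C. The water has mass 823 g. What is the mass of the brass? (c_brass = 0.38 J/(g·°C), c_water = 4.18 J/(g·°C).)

Heat lost by the brass = heat gained by the water:
m·0.38·(217 − 38.9) = 823·4.18·(38.9 − 30.4)
67.68 m = 29241  ⇒  m ≈ 432.1 g

m ≈ 432 g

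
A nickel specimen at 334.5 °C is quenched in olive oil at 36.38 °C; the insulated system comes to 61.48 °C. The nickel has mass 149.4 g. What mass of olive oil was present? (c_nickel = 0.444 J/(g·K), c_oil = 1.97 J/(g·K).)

Energy conservation, ΣQ = 0:
149.4×0.444×(61.48 − 334.5) + m×1.97×(61.48 − 36.38) = 0
49.45 m = 18110
m = 18110/49.45 ≈ 366.3 g

m ≈ 366 g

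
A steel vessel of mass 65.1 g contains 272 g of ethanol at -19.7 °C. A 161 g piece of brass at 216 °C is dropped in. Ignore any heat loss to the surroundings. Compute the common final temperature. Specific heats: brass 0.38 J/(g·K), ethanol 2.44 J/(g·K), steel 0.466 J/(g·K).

T_f ≈ -0.6 °C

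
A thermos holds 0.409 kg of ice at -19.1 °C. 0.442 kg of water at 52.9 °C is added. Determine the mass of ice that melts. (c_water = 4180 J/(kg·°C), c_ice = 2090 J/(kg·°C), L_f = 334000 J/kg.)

m_melted ≈ 0.244 kg

Heat available from the water dropping to 0 °C: 0.442·4180·52.9 = 97736 J.
Of that, 0.409·2090·19.1 = 16327 J goes to bring the ice to 0 °C, leaving 81409 J.
Fully melting the ice requires m_ice L_f = 0.409·334000 = 136606 J.
Since 81409 < 136606 J, not all the ice melts; equilibrium is at 0 °C.
m_melt = 81409 / L_f = 0.2437 kg.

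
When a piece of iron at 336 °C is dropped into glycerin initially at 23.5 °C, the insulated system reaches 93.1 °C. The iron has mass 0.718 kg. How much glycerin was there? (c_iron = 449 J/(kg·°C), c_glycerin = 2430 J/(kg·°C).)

m ≈ 0.463 kg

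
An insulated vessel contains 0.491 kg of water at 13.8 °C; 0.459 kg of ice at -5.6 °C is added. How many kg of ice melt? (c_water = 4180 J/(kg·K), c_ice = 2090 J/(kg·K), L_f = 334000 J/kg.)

m_melted ≈ 0.0687 kg

Cooling the water to 0 °C releases 0.491×4180×13.8 = 28323 J.
Warming the ice to 0 °C takes 0.459×2090×5.6 = 5372.1 J, leaving 22951 J for melting.
Melting all 0.459 kg of ice would need 0.459×334000 = 153306 J.
That's not enough to melt it all — equilibrium is at 0 °C with ice remaining.
m_melt = 22951 / L_f = 0.06871 kg.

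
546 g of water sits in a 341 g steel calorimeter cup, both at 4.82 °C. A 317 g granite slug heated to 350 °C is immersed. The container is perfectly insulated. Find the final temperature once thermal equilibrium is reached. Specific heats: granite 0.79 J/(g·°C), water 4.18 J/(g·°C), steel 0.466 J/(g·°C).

Taking heat into each body as positive, Σ m c ΔT = 0:
317·0.79·(T − 350) + 546·4.18·(T − 4.82) + 341·0.466·(T − 4.82) = 0
250.43(T − 350) + 2282.3(T − 4.82) + 158.91(T − 4.82) = 0
2691.6 T = 99417
T = 99417/2691.6 ≈ 36.94 °C

T_f ≈ 36.9 °C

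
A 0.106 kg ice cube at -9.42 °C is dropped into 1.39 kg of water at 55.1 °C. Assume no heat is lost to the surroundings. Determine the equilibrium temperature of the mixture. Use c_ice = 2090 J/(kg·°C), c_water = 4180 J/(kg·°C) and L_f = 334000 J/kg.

Taking heat into each body as positive, Σ m c ΔT = 0:
ice -9.42→0 °C: 0.106×2090×9.42 = 2086.9; melt ice: 0.106×334000 = 35404; meltwater 0→T: 0.106×4180×T = 443.08 T; water cools: 1.39×4180×(T − 55.1) = 5810.2(T − 55.1)
6253.3 T = 320142 − 37491 = 282651
T ≈ 45.20 °C. Since T > 0 °C, the all-ice-melts assumption holds.

T_f ≈ 45.2 °C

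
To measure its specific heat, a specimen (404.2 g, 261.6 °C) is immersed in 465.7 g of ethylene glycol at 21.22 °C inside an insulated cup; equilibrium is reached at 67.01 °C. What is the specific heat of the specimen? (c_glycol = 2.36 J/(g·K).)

Heat lost by the specimen = heat gained by the glycol:
404.2·c·(261.6 − 67.01) = 465.7·2.36·(67.01 − 21.22)
78653 c = 50326  ⇒  c ≈ 0.6398 J/(g·K)

c ≈ 0.64 J/(g·K)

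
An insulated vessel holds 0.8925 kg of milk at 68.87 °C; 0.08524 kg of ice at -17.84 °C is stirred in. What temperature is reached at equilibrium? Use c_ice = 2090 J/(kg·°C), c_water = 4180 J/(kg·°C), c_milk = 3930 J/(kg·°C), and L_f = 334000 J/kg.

T_f ≈ 54.3 °C

Heat gained plus heat lost sum to zero:
ice -17.84→0 °C: 0.08524·2090·17.84 = 3178.2; melt ice: 0.08524·334000 = 28470; warm the meltwater: 356.3 T; milk cools: 0.8925·3930·(T − 68.87) = 3507.5(T − 68.87)
3863.8 T = 241563 − 31648 = 209915
T ≈ 54.33 °C. Since T > 0 °C, the all-ice-melts assumption holds.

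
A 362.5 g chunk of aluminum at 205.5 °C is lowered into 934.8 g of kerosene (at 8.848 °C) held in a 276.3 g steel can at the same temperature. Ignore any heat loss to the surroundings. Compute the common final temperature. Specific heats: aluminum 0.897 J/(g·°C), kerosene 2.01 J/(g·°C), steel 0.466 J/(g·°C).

T_f ≈ 36.3 °C

Net heat exchanged in the isolated system is zero:
362.5·0.897·(T − 205.5) + 934.8·2.01·(T − 8.848) + 276.3·0.466·(T − 8.848) = 0
(325.16 + 1878.9 + 128.76) T = 325.16·205.5 + 1878.9·8.848 + 128.76·8.848
T = 84585/2332.9 ≈ 36.26 °C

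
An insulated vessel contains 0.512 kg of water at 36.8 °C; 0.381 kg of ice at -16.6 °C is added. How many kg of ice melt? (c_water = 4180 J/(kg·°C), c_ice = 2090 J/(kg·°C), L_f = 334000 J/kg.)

Water can give up m c ΔT = 0.512×4180×36.8 = 78758 J before reaching 0 °C.
Warming the ice to 0 °C takes 0.381×2090×16.6 = 13218 J, leaving 65539 J for melting.
Fully melting the ice requires m_ice L_f = 0.381×334000 = 127254 J.
65539 J < 127254 J, so only part of the ice melts and the system sits at 0 °C.
Mass melted = 65539/334000 ≈ 0.1962 kg.

m_melted ≈ 0.196 kg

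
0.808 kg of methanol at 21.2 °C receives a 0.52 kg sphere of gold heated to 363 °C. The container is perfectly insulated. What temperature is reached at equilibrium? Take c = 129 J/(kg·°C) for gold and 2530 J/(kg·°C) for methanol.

T_f ≈ 32.1 °C

Setting the total heat transfer to zero:
0.52·129·(T − 363) + 0.808·2530·(T − 21.2) = 0
(67.08 + 2044.2) T = 67.08·363 + 2044.2·21.2
T = 67688/2111.3 ≈ 32.06 °C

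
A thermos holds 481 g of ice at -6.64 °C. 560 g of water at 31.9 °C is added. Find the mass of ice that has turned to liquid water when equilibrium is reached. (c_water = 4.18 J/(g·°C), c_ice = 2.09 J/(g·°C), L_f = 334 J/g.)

m_melted ≈ 204 g

Cooling the water to 0 °C releases 560×4.18×31.9 = 74672 J.
Of that, 481×2.09×6.64 = 6675.1 J goes to bring the ice to 0 °C, leaving 67996 J.
To melt every bit of ice: 481×334 = 160654 J.
67996 J < 160654 J, so only part of the ice melts and the system sits at 0 °C.
Mass melted = 67996/334 ≈ 203.6 g.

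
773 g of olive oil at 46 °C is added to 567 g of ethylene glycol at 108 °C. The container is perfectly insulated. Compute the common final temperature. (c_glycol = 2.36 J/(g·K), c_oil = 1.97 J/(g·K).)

T_f ≈ 75.0 °C

Heat gained plus heat lost sum to zero:
567×2.36×(T − 108) + 773×1.97×(T − 46) = 0
(1338.1 + 1522.8) T = 1338.1×108 + 1522.8×46
T = 214566/2860.9 ≈ 75.00 °C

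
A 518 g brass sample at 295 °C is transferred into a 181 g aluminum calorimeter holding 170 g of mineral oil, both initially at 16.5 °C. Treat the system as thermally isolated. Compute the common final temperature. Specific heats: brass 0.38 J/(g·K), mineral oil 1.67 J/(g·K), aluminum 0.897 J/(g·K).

T_f ≈ 101.7 °C

Heat gained plus heat lost sum to zero:
518×0.38×(T − 295) + 170×1.67×(T − 16.5) + 181×0.897×(T − 16.5) = 0
643.1 T = 65431
T = 65431/643.1 ≈ 101.74 °C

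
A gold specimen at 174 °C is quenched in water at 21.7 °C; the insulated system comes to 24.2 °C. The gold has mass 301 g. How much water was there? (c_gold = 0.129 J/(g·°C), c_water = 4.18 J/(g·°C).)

m ≈ 557 g

Conservation of energy gives ΣQ = 0:
301·0.129·(24.2 − 174) + m·4.18·(24.2 − 21.7) = 0
10.45 m = 5816.6
m = 5816.6/10.45 ≈ 556.6 g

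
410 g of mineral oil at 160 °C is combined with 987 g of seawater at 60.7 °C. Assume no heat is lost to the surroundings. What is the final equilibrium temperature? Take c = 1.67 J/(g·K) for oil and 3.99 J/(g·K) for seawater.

T_f ≈ 75.4 °C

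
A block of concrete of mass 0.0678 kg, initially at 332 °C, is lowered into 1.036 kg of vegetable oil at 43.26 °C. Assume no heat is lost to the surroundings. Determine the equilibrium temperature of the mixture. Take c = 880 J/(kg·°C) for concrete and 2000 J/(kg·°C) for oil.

With ΣQ=0 the equilibrium temperature is the m·c-weighted mean:
T_f = (59.66×332 + 2072×43.26) / (59.66 + 2072)
    = 109443 / 2131.7 ≈ 51.34 °C

T_f ≈ 51.3 °C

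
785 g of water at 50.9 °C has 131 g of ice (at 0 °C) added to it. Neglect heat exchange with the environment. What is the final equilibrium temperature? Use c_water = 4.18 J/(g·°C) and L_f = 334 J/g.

T_f ≈ 32.2 °C

Sum of m c ΔT and latent-heat terms is zero:
melt ice: 131·334 = 43754
  meltwater 0→T: 131·4.18·T = 547.58 T
  water cools: 785·4.18·(T − 50.9) = 3281.3(T − 50.9)
3828.9 T = 167018 − 43754 = 123264
T ≈ 32.19 °C. Since T > 0 °C, the all-ice-melts assumption holds.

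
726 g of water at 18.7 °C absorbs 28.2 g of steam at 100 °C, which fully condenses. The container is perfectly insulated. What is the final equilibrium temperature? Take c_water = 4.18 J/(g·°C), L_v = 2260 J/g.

T_f ≈ 42.0 °C

Setting the total heat transfer to zero:
latent heat released on condensation: 28.2·2260 = 63732; condensed water 100 °C→T: 117.88(T − 100); water warms: 726·4.18·(T − 18.7) = 3034.7(T − 18.7)
3152.6 T = 63732 + 11788 + 56749 = 132268
T ≈ 41.96 °C (< 100 °C, so full condensation is consistent).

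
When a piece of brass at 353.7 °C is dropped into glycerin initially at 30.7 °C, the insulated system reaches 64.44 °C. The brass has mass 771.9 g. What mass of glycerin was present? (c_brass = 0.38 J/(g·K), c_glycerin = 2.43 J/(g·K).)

m ≈ 1030 g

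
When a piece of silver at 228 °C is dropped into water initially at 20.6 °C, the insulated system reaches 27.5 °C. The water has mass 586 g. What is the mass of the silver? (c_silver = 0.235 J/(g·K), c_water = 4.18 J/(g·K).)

Energy conservation, ΣQ = 0:
m·0.235·(27.5 − 228) + 586·4.18·(27.5 − 20.6) = 0
-47.12 m = -16901
m = -16901/-47.12 ≈ 358.7 g

m ≈ 359 g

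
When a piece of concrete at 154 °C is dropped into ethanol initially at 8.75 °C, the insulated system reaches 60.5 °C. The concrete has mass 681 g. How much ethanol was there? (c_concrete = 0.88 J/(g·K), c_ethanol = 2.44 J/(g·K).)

Energy conservation, ΣQ = 0:
681·0.88·(60.5 − 154) + m·2.44·(60.5 − 8.75) = 0
126.27 m = 56033
m = 56033/126.27 ≈ 443.8 g

m ≈ 444 g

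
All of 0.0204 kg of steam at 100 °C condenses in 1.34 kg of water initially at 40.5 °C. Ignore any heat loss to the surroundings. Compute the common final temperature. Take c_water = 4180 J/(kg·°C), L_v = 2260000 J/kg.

T_f ≈ 49.5 °C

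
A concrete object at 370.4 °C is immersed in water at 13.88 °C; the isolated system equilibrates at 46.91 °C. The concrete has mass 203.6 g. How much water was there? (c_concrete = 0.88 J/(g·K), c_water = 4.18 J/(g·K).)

Conservation of energy gives ΣQ = 0:
203.6×0.88×(46.91 − 370.4) + m×4.18×(46.91 − 13.88) = 0
138.07 m = 57959
m = 57959/138.07 ≈ 419.8 g

m ≈ 420 g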